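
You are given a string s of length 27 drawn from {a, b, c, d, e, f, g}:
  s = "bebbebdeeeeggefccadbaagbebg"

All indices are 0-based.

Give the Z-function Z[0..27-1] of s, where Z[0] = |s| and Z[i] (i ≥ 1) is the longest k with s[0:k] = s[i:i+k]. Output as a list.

Z[0]=27
i=1: fresh scan; Z[1]=0
i=2: fresh scan; Z[2]=1 extend→box=[2,3)
i=3: fresh scan; Z[3]=3 extend→box=[3,6)
i=4: min(r-i=2, Z[1]=0)=0; Z[4]=0
i=5: min(r-i=1, Z[2]=1)=1; Z[5]=1
i=6: fresh scan; Z[6]=0
i=7: fresh scan; Z[7]=0
i=8: fresh scan; Z[8]=0
i=9: fresh scan; Z[9]=0
i=10: fresh scan; Z[10]=0
i=11: fresh scan; Z[11]=0
i=12: fresh scan; Z[12]=0
i=13: fresh scan; Z[13]=0
i=14: fresh scan; Z[14]=0
i=15: fresh scan; Z[15]=0
i=16: fresh scan; Z[16]=0
i=17: fresh scan; Z[17]=0
i=18: fresh scan; Z[18]=0
i=19: fresh scan; Z[19]=1 extend→box=[19,20)
i=20: fresh scan; Z[20]=0
i=21: fresh scan; Z[21]=0
i=22: fresh scan; Z[22]=0
i=23: fresh scan; Z[23]=3 extend→box=[23,26)
i=24: min(r-i=2, Z[1]=0)=0; Z[24]=0
i=25: min(r-i=1, Z[2]=1)=1; Z[25]=1
i=26: fresh scan; Z[26]=0

[27, 0, 1, 3, 0, 1, 0, 0, 0, 0, 0, 0, 0, 0, 0, 0, 0, 0, 0, 1, 0, 0, 0, 3, 0, 1, 0]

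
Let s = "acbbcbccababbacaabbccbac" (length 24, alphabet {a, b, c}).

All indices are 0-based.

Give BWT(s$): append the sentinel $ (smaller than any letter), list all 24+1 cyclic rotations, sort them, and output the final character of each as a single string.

rank  rotation                   last
    0  $acbbcbccababbacaabbccbac  c
    1  aabbccbac$acbbcbccababbac  c
    2  ababbacaabbccbac$acbbcbcc  c
    3  abbacaabbccbac$acbbcbccab  b
    4  abbccbac$acbbcbccababbaca  a
    5  ac$acbbcbccababbacaabbccb  b
    6  acaabbccbac$acbbcbccababb  b
    7  acbbcbccababbacaabbccbac$  $
    8  babbacaabbccbac$acbbcbcca  a
    9  bac$acbbcbccababbacaabbcc  c
   10  bacaabbccbac$acbbcbccabab  b
   11  bbacaabbccbac$acbbcbccaba  a
   12  bbcbccababbacaabbccbac$ac  c
   13  bbccbac$acbbcbccababbacaa  a
   14  bcbccababbacaabbccbac$acb  b
   15  bccababbacaabbccbac$acbbc  c
   16  bccbac$acbbcbccababbacaab  b
   17  c$acbbcbccababbacaabbccba  a
   18  caabbccbac$acbbcbccababba  a
   19  cababbacaabbccbac$acbbcbc  c
   20  cbac$acbbcbccababbacaabbc  c
   21  cbbcbccababbacaabbccbac$a  a
   22  cbccababbacaabbccbac$acbb  b
   23  ccababbacaabbccbac$acbbcb  b
   24  ccbac$acbbcbccababbacaabb  b

cccbabb$acbacabcbaaccabbb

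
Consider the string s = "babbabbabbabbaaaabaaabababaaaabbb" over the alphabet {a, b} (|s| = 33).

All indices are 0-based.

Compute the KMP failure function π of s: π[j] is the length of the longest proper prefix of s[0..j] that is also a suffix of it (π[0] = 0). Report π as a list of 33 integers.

[0, 0, 1, 1, 2, 3, 4, 5, 6, 7, 8, 9, 10, 11, 0, 0, 0, 1, 2, 0, 0, 1, 2, 3, 2, 3, 2, 0, 0, 0, 1, 1, 1]

π[0] = 0
j=1 s[j]='a': π[1]=0 (border '')
j=2 s[j]='b': π[2]=1 (border 'b')
j=3 s[j]='b': k: 1→0; π[3]=1 (border 'b')
j=4 s[j]='a': π[4]=2 (border 'ba')
j=5 s[j]='b': π[5]=3 (border 'bab')
j=6 s[j]='b': π[6]=4 (border 'babb')
j=7 s[j]='a': π[7]=5 (border 'babba')
j=8 s[j]='b': π[8]=6 (border 'babbab')
j=9 s[j]='b': π[9]=7 (border 'babbabb')
j=10 s[j]='a': π[10]=8 (border 'babbabba')
j=11 s[j]='b': π[11]=9 (border 'babbabbab')
j=12 s[j]='b': π[12]=10 (border 'babbabbabb')
j=13 s[j]='a': π[13]=11 (border 'babbabbabba')
j=14 s[j]='a': k: 11→8→5→2→0; π[14]=0 (border '')
j=15 s[j]='a': π[15]=0 (border '')
j=16 s[j]='a': π[16]=0 (border '')
j=17 s[j]='b': π[17]=1 (border 'b')
j=18 s[j]='a': π[18]=2 (border 'ba')
j=19 s[j]='a': k: 2→0; π[19]=0 (border '')
j=20 s[j]='a': π[20]=0 (border '')
j=21 s[j]='b': π[21]=1 (border 'b')
j=22 s[j]='a': π[22]=2 (border 'ba')
j=23 s[j]='b': π[23]=3 (border 'bab')
j=24 s[j]='a': k: 3→1; π[24]=2 (border 'ba')
j=25 s[j]='b': π[25]=3 (border 'bab')
j=26 s[j]='a': k: 3→1; π[26]=2 (border 'ba')
j=27 s[j]='a': k: 2→0; π[27]=0 (border '')
j=28 s[j]='a': π[28]=0 (border '')
j=29 s[j]='a': π[29]=0 (border '')
j=30 s[j]='b': π[30]=1 (border 'b')
j=31 s[j]='b': k: 1→0; π[31]=1 (border 'b')
j=32 s[j]='b': k: 1→0; π[32]=1 (border 'b')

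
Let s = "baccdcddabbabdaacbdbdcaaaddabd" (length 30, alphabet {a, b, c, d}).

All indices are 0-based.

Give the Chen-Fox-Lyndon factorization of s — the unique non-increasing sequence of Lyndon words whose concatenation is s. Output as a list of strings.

["b", "accdcdd", "abbabd", "aacbdbdc", "aaaddabd"]

emit factor 1: 'b' (i=0, period=1)
emit factor 2: 'accdcdd' (i=1, period=7)
emit factor 3: 'abbabd' (i=8, period=6)
emit factor 4: 'aacbdbdc' (i=14, period=8)
emit factor 5: 'aaaddabd' (i=22, period=8)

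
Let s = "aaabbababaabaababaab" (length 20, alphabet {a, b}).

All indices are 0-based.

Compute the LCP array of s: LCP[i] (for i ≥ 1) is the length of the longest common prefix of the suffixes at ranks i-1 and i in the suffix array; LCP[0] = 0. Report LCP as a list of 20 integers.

[0, 2, 3, 4, 3, 1, 2, 5, 6, 3, 7, 2, 0, 1, 4, 5, 2, 6, 4, 1]

rank | idx | suffix
   0 |   0 | aaabbababaabaababaab
   1 |  17 | aab
   2 |   9 | aabaababaab
   3 |  12 | aababaab
   4 |   1 | aabbababaabaababaab
   5 |  18 | ab
   6 |  15 | abaab
   7 |   7 | abaabaababaab
   8 |  10 | abaababaab
   9 |  13 | ababaab
  10 |   5 | ababaabaababaab
  11 |   2 | abbababaabaababaab
  12 |  19 | b
  13 |  16 | baab
  14 |   8 | baabaababaab
  15 |  11 | baababaab
  16 |  14 | babaab
  17 |   6 | babaabaababaab
  18 |   4 | bababaabaababaab
  19 |   3 | bbababaabaababaab

SA = [0, 17, 9, 12, 1, 18, 15, 7, 10, 13, 5, 2, 19, 16, 8, 11, 14, 6, 4, 3]
[i] adj suffixes → lcp
  [1] 0/17 → 2 ('aa')
  [2] 17/9 → 3 ('aab')
  [3] 9/12 → 4 ('aaba')
  [4] 12/1 → 3 ('aab')
  [5] 1/18 → 1 ('a')
  [6] 18/15 → 2 ('ab')
  [7] 15/7 → 5 ('abaab')
  [8] 7/10 → 6 ('abaaba')
  [9] 10/13 → 3 ('aba')
  [10] 13/5 → 7 ('ababaab')
  [11] 5/2 → 2 ('ab')
  [12] 2/19 → 0 ('')
  [13] 19/16 → 1 ('b')
  [14] 16/8 → 4 ('baab')
  [15] 8/11 → 5 ('baaba')
  [16] 11/14 → 2 ('ba')
  [17] 14/6 → 6 ('babaab')
  [18] 6/4 → 4 ('baba')
  [19] 4/3 → 1 ('b')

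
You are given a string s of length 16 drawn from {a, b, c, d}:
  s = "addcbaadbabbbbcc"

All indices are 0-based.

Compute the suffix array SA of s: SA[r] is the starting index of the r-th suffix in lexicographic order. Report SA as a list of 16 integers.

rank→(start, suffix):
  0 → (5, 'aadbabbbbcc')
  1 → (9, 'abbbbcc')
  2 → (6, 'adbabbbbcc')
  3 → (0, 'addcbaadbabbbbcc')
  4 → (4, 'baadbabbbbcc')
  5 → (8, 'babbbbcc')
  6 → (10, 'bbbbcc')
  7 → (11, 'bbbcc')
  8 → (12, 'bbcc')
  9 → (13, 'bcc')
  10 → (15, 'c')
  11 → (3, 'cbaadbabbbbcc')
  12 → (14, 'cc')
  13 → (7, 'dbabbbbcc')
  14 → (2, 'dcbaadbabbbbcc')
  15 → (1, 'ddcbaadbabbbbcc')

[5, 9, 6, 0, 4, 8, 10, 11, 12, 13, 15, 3, 14, 7, 2, 1]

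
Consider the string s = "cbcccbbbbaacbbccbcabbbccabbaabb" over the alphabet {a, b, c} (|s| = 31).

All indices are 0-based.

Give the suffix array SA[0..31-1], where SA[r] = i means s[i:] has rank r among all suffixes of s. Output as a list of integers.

rank→(start, suffix):
  0 → (27, 'aabb')
  1 → (9, 'aacbbccbcabbbccabbaabb')
  2 → (28, 'abb')
  3 → (24, 'abbaabb')
  4 → (18, 'abbbccabbaabb')
  5 → (10, 'acbbccbcabbbccabbaabb')
  6 → (30, 'b')
  7 → (26, 'baabb')
  8 → (8, 'baacbbccbcabbbccabbaabb')
  9 → (29, 'bb')
  10 → (25, 'bbaabb')
  11 → (7, 'bbaacbbccbcabbbccabbaabb')
  12 → (6, 'bbbaacbbccbcabbbccabbaabb')
  13 → (5, 'bbbbaacbbccbcabbbccabbaabb')
  14 → (19, 'bbbccabbaabb')
  15 → (20, 'bbccabbaabb')
  16 → (12, 'bbccbcabbbccabbaabb')
  17 → (16, 'bcabbbccabbaabb')
  18 → (21, 'bccabbaabb')
  19 → (13, 'bccbcabbbccabbaabb')
  20 → (1, 'bcccbbbbaacbbccbcabbbccabbaabb')
  21 → (23, 'cabbaabb')
  22 → (17, 'cabbbccabbaabb')
  23 → (4, 'cbbbbaacbbccbcabbbccabbaabb')
  24 → (11, 'cbbccbcabbbccabbaabb')
  25 → (15, 'cbcabbbccabbaabb')
  26 → (0, 'cbcccbbbbaacbbccbcabbbccabbaabb')
  27 → (22, 'ccabbaabb')
  28 → (3, 'ccbbbbaacbbccbcabbbccabbaabb')
  29 → (14, 'ccbcabbbccabbaabb')
  30 → (2, 'cccbbbbaacbbccbcabbbccabbaabb')

[27, 9, 28, 24, 18, 10, 30, 26, 8, 29, 25, 7, 6, 5, 19, 20, 12, 16, 21, 13, 1, 23, 17, 4, 11, 15, 0, 22, 3, 14, 2]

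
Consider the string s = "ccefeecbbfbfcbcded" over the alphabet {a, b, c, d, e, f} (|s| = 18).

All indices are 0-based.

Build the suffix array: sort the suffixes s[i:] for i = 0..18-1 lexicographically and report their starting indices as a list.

rank→(start, suffix):
  0 → (7, 'bbfbfcbcded')
  1 → (13, 'bcded')
  2 → (8, 'bfbfcbcded')
  3 → (10, 'bfcbcded')
  4 → (6, 'cbbfbfcbcded')
  5 → (12, 'cbcded')
  6 → (0, 'ccefeecbbfbfcbcded')
  7 → (14, 'cded')
  8 → (1, 'cefeecbbfbfcbcded')
  9 → (17, 'd')
  10 → (15, 'ded')
  11 → (5, 'ecbbfbfcbcded')
  12 → (16, 'ed')
  13 → (4, 'eecbbfbfcbcded')
  14 → (2, 'efeecbbfbfcbcded')
  15 → (9, 'fbfcbcded')
  16 → (11, 'fcbcded')
  17 → (3, 'feecbbfbfcbcded')

[7, 13, 8, 10, 6, 12, 0, 14, 1, 17, 15, 5, 16, 4, 2, 9, 11, 3]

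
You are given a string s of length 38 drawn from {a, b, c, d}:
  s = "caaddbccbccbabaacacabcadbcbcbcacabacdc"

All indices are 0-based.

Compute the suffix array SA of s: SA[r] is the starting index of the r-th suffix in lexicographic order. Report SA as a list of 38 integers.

rank→(start, suffix):
  0 → (14, 'aacacabcadbcbcbcacabacdc')
  1 → (1, 'aaddbccbccbabaacacabcadbcbcbcacabacdc')
  2 → (12, 'abaacacabcadbcbcbcacabacdc')
  3 → (32, 'abacdc')
  4 → (19, 'abcadbcbcbcacabacdc')
  5 → (30, 'acabacdc')
  6 → (17, 'acabcadbcbcbcacabacdc')
  7 → (15, 'acacabcadbcbcbcacabacdc')
  8 → (34, 'acdc')
  9 → (22, 'adbcbcbcacabacdc')
  10 → (2, 'addbccbccbabaacacabcadbcbcbcacabacdc')
  11 → (13, 'baacacabcadbcbcbcacabacdc')
  12 → (11, 'babaacacabcadbcbcbcacabacdc')
  13 → (33, 'bacdc')
  14 → (28, 'bcacabacdc')
  15 → (20, 'bcadbcbcbcacabacdc')
  16 → (26, 'bcbcacabacdc')
  17 → (24, 'bcbcbcacabacdc')
  18 → (8, 'bccbabaacacabcadbcbcbcacabacdc')
  19 → (5, 'bccbccbabaacacabcadbcbcbcacabacdc')
  20 → (37, 'c')
  21 → (0, 'caaddbccbccbabaacacabcadbcbcbcacabacdc')
  22 → (31, 'cabacdc')
  23 → (18, 'cabcadbcbcbcacabacdc')
  24 → (29, 'cacabacdc')
  25 → (16, 'cacabcadbcbcbcacabacdc')
  26 → (21, 'cadbcbcbcacabacdc')
  27 → (10, 'cbabaacacabcadbcbcbcacabacdc')
  28 → (27, 'cbcacabacdc')
  29 → (25, 'cbcbcacabacdc')
  30 → (7, 'cbccbabaacacabcadbcbcbcacabacdc')
  31 → (9, 'ccbabaacacabcadbcbcbcacabacdc')
  32 → (6, 'ccbccbabaacacabcadbcbcbcacabacdc')
  33 → (35, 'cdc')
  34 → (23, 'dbcbcbcacabacdc')
  35 → (4, 'dbccbccbabaacacabcadbcbcbcacabacdc')
  36 → (36, 'dc')
  37 → (3, 'ddbccbccbabaacacabcadbcbcbcacabacdc')

[14, 1, 12, 32, 19, 30, 17, 15, 34, 22, 2, 13, 11, 33, 28, 20, 26, 24, 8, 5, 37, 0, 31, 18, 29, 16, 21, 10, 27, 25, 7, 9, 6, 35, 23, 4, 36, 3]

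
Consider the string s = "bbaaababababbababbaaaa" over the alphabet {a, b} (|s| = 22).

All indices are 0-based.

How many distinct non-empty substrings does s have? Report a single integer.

sorted suffixes:
  #0 SA[0]=21  'a'
  #1 SA[1]=20  'aa'
  #2 SA[2]=19  'aaa'
  #3 SA[3]=18  'aaaa'
  #4 SA[4]=2  'aaababababbababbaaaa'
  #5 SA[5]=3  'aababababbababbaaaa'
  #6 SA[6]=4  'ababababbababbaaaa'
  #7 SA[7]=6  'abababbababbaaaa'
  #8 SA[8]=13  'ababbaaaa'
  #9 SA[9]=8  'ababbababbaaaa'
  #10 SA[10]=15  'abbaaaa'
  #11 SA[11]=10  'abbababbaaaa'
  #12 SA[12]=17  'baaaa'
  #13 SA[13]=1  'baaababababbababbaaaa'
  #14 SA[14]=5  'babababbababbaaaa'
  #15 SA[15]=12  'bababbaaaa'
  #16 SA[16]=7  'bababbababbaaaa'
  #17 SA[17]=14  'babbaaaa'
  #18 SA[18]=9  'babbababbaaaa'
  #19 SA[19]=16  'bbaaaa'
  #20 SA[20]=0  'bbaaababababbababbaaaa'
  #21 SA[21]=11  'bbababbaaaa'

SA = [21, 20, 19, 18, 2, 3, 4, 6, 13, 8, 15, 10, 17, 1, 5, 12, 7, 14, 9, 16, 0, 11]
i: (SA[i-1],SA[i]) lcp shared
  1: (21,20) 1 'a'
  2: (20,19) 2 'aa'
  3: (19,18) 3 'aaa'
  4: (18,2) 3 'aaa'
  5: (2,3) 2 'aa'
  6: (3,4) 1 'a'
  7: (4,6) 6 'ababab'
  8: (6,13) 4 'abab'
  9: (13,8) 6 'ababba'
  10: (8,15) 2 'ab'
  11: (15,10) 4 'abba'
  12: (10,17) 0 ''
  13: (17,1) 4 'baaa'
  14: (1,5) 2 'ba'
  15: (5,12) 5 'babab'
  16: (12,7) 7 'bababba'
  17: (7,14) 3 'bab'
  18: (14,9) 5 'babba'
  19: (9,16) 1 'b'
  20: (16,0) 5 'bbaaa'
  21: (0,11) 3 'bba'

n(n+1)/2 = 22·23/2 = 253
Σ LCP = 0 + 1 + 2 + 3 + 3 + 2 + 1 + 6 + 4 + 6 + 2 + 4 + 0 + 4 + 2 + 5 + 7 + 3 + 5 + 1 + 5 + 3 = 69
distinct = 253 − 69 = 184

184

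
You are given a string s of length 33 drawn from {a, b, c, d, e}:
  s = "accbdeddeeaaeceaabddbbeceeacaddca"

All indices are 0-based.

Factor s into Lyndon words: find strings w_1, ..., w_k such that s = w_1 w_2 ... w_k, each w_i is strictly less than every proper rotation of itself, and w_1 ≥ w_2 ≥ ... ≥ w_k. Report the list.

emit factor 1: 'accbdeddee' (i=0, period=10)
emit factor 2: 'aaece' (i=10, period=5)
emit factor 3: 'aabddbbeceeacaddc' (i=15, period=17)
emit factor 4: 'a' (i=32, period=1)

["accbdeddee", "aaece", "aabddbbeceeacaddc", "a"]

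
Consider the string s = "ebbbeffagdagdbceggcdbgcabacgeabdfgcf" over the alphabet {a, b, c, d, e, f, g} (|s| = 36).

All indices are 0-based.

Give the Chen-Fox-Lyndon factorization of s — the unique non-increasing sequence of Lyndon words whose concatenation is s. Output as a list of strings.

emit factor 1: 'e' (i=0, period=1)
emit factor 2: 'bbbeff' (i=1, period=6)
emit factor 3: 'agdagdbceggcdbgc' (i=7, period=16)
emit factor 4: 'abacgeabdfgcf' (i=23, period=13)

["e", "bbbeff", "agdagdbceggcdbgc", "abacgeabdfgcf"]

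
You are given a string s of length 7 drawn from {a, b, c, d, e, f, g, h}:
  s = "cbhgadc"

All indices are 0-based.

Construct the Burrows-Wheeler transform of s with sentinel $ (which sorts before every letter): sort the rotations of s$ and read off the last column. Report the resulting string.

rank  rotation  last
    0  $cbhgadc  c
    1  adc$cbhg  g
    2  bhgadc$c  c
    3  c$cbhgad  d
    4  cbhgadc$  $
    5  dc$cbhga  a
    6  gadc$cbh  h
    7  hgadc$cb  b

cgcd$ahb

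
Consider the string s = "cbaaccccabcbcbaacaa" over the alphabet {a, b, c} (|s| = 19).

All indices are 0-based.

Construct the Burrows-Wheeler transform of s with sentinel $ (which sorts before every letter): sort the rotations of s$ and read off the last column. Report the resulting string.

rank  rotation              last
    0  $cbaaccccabcbcbaacaa  a
    1  a$cbaaccccabcbcbaaca  a
    2  aa$cbaaccccabcbcbaac  c
    3  aacaa$cbaaccccabcbcb  b
    4  aaccccabcbcbaacaa$cb  b
    5  abcbcbaacaa$cbaacccc  c
    6  acaa$cbaaccccabcbcba  a
    7  accccabcbcbaacaa$cba  a
    8  baacaa$cbaaccccabcbc  c
    9  baaccccabcbcbaacaa$c  c
   10  bcbaacaa$cbaaccccabc  c
   11  bcbcbaacaa$cbaacccca  a
   12  caa$cbaaccccabcbcbaa  a
   13  cabcbcbaacaa$cbaaccc  c
   14  cbaacaa$cbaaccccabcb  b
   15  cbaaccccabcbcbaacaa$  $
   16  cbcbaacaa$cbaaccccab  b
   17  ccabcbcbaacaa$cbaacc  c
   18  cccabcbcbaacaa$cbaac  c
   19  ccccabcbcbaacaa$cbaa  a

aacbbcaacccaacb$bcca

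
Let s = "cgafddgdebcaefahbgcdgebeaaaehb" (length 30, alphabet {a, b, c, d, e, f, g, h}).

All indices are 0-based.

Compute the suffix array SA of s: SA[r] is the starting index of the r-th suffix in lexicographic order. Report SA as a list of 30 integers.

[24, 25, 11, 26, 2, 14, 29, 9, 22, 16, 10, 18, 0, 4, 7, 5, 19, 23, 8, 21, 12, 27, 13, 3, 1, 17, 6, 20, 28, 15]

rank→(start, suffix):
  0 → (24, 'aaaehb')
  1 → (25, 'aaehb')
  2 → (11, 'aefahbgcdgebeaaaehb')
  3 → (26, 'aehb')
  4 → (2, 'afddgdebcaefahbgcdgebeaaaehb')
  5 → (14, 'ahbgcdgebeaaaehb')
  6 → (29, 'b')
  7 → (9, 'bcaefahbgcdgebeaaaehb')
  8 → (22, 'beaaaehb')
  9 → (16, 'bgcdgebeaaaehb')
  10 → (10, 'caefahbgcdgebeaaaehb')
  11 → (18, 'cdgebeaaaehb')
  12 → (0, 'cgafddgdebcaefahbgcdgebeaaaehb')
  13 → (4, 'ddgdebcaefahbgcdgebeaaaehb')
  14 → (7, 'debcaefahbgcdgebeaaaehb')
  15 → (5, 'dgdebcaefahbgcdgebeaaaehb')
  16 → (19, 'dgebeaaaehb')
  17 → (23, 'eaaaehb')
  18 → (8, 'ebcaefahbgcdgebeaaaehb')
  19 → (21, 'ebeaaaehb')
  20 → (12, 'efahbgcdgebeaaaehb')
  21 → (27, 'ehb')
  22 → (13, 'fahbgcdgebeaaaehb')
  23 → (3, 'fddgdebcaefahbgcdgebeaaaehb')
  24 → (1, 'gafddgdebcaefahbgcdgebeaaaehb')
  25 → (17, 'gcdgebeaaaehb')
  26 → (6, 'gdebcaefahbgcdgebeaaaehb')
  27 → (20, 'gebeaaaehb')
  28 → (28, 'hb')
  29 → (15, 'hbgcdgebeaaaehb')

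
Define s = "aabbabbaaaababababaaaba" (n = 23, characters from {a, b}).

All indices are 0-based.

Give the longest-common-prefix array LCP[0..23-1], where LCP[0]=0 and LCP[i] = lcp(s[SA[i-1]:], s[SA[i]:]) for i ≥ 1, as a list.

[0, 1, 3, 5, 2, 4, 3, 1, 3, 3, 5, 7, 2, 4, 0, 2, 4, 2, 4, 6, 3, 1, 3]

sorted suffixes:
  #0 SA[0]=22  'a'
  #1 SA[1]=7  'aaaababababaaaba'
  #2 SA[2]=18  'aaaba'
  #3 SA[3]=8  'aaababababaaaba'
  #4 SA[4]=19  'aaba'
  #5 SA[5]=9  'aababababaaaba'
  #6 SA[6]=0  'aabbabbaaaababababaaaba'
  #7 SA[7]=20  'aba'
  #8 SA[8]=16  'abaaaba'
  #9 SA[9]=14  'ababaaaba'
  #10 SA[10]=12  'abababaaaba'
  #11 SA[11]=10  'ababababaaaba'
  #12 SA[12]=4  'abbaaaababababaaaba'
  #13 SA[13]=1  'abbabbaaaababababaaaba'
  #14 SA[14]=21  'ba'
  #15 SA[15]=6  'baaaababababaaaba'
  #16 SA[16]=17  'baaaba'
  #17 SA[17]=15  'babaaaba'
  #18 SA[18]=13  'bababaaaba'
  #19 SA[19]=11  'babababaaaba'
  #20 SA[20]=3  'babbaaaababababaaaba'
  #21 SA[21]=5  'bbaaaababababaaaba'
  #22 SA[22]=2  'bbabbaaaababababaaaba'

SA = [22, 7, 18, 8, 19, 9, 0, 20, 16, 14, 12, 10, 4, 1, 21, 6, 17, 15, 13, 11, 3, 5, 2]
rank  pair      lcp
   1  s[22:],s[7:]  1  'a'
   2  s[7:],s[18:]  3  'aaa'
   3  s[18:],s[8:]  5  'aaaba'
   4  s[8:],s[19:]  2  'aa'
   5  s[19:],s[9:]  4  'aaba'
   6  s[9:],s[0:]  3  'aab'
   7  s[0:],s[20:]  1  'a'
   8  s[20:],s[16:]  3  'aba'
   9  s[16:],s[14:]  3  'aba'
  10  s[14:],s[12:]  5  'ababa'
  11  s[12:],s[10:]  7  'abababa'
  12  s[10:],s[4:]  2  'ab'
  13  s[4:],s[1:]  4  'abba'
  14  s[1:],s[21:]  0  ''
  15  s[21:],s[6:]  2  'ba'
  16  s[6:],s[17:]  4  'baaa'
  17  s[17:],s[15:]  2  'ba'
  18  s[15:],s[13:]  4  'baba'
  19  s[13:],s[11:]  6  'bababa'
  20  s[11:],s[3:]  3  'bab'
  21  s[3:],s[5:]  1  'b'
  22  s[5:],s[2:]  3  'bba'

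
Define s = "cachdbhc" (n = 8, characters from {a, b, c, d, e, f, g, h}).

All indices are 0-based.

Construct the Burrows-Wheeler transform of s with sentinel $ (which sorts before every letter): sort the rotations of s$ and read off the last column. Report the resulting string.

rank  rotation   last
    0  $cachdbhc  c
    1  achdbhc$c  c
    2  bhc$cachd  d
    3  c$cachdbh  h
    4  cachdbhc$  $
    5  chdbhc$ca  a
    6  dbhc$cach  h
    7  hc$cachdb  b
    8  hdbhc$cac  c

ccdh$ahbc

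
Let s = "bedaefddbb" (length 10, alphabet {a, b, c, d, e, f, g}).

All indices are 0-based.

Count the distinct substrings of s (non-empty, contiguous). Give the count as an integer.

rank→(start, suffix):
  0 → (3, 'aefddbb')
  1 → (9, 'b')
  2 → (8, 'bb')
  3 → (0, 'bedaefddbb')
  4 → (2, 'daefddbb')
  5 → (7, 'dbb')
  6 → (6, 'ddbb')
  7 → (1, 'edaefddbb')
  8 → (4, 'efddbb')
  9 → (5, 'fddbb')

SA = [3, 9, 8, 0, 2, 7, 6, 1, 4, 5]
[i] adj suffixes → lcp
  [1] 3/9 → 0 ('')
  [2] 9/8 → 1 ('b')
  [3] 8/0 → 1 ('b')
  [4] 0/2 → 0 ('')
  [5] 2/7 → 1 ('d')
  [6] 7/6 → 1 ('d')
  [7] 6/1 → 0 ('')
  [8] 1/4 → 1 ('e')
  [9] 4/5 → 0 ('')

n(n+1)/2 = 10·11/2 = 55
Σ LCP = 0 + 0 + 1 + 1 + 0 + 1 + 1 + 0 + 1 + 0 = 5
distinct = 55 − 5 = 50

50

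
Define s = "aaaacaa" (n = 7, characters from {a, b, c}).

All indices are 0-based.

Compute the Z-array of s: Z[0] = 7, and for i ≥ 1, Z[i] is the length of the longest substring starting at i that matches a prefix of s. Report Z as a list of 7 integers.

Z[0]=7
i=1: outside box; Z[1]=3 scan→box=[1,4)
i=2: min(r-i=2, Z[1]=3)=2; Z[2]=2
i=3: min(r-i=1, Z[2]=2)=1; Z[3]=1
i=4: outside box; Z[4]=0
i=5: outside box; Z[5]=2 scan→box=[5,7)
i=6: min(r-i=1, Z[1]=3)=1; Z[6]=1

[7, 3, 2, 1, 0, 2, 1]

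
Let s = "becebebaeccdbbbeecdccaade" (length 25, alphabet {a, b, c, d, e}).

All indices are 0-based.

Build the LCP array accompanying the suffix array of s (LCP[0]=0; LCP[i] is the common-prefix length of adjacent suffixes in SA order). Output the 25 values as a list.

sorted suffixes:
  #0 SA[0]=21  'aade'
  #1 SA[1]=22  'ade'
  #2 SA[2]=7  'aeccdbbbeecdccaade'
  #3 SA[3]=6  'baeccdbbbeecdccaade'
  #4 SA[4]=12  'bbbeecdccaade'
  #5 SA[5]=13  'bbeecdccaade'
  #6 SA[6]=4  'bebaeccdbbbeecdccaade'
  #7 SA[7]=0  'becebebaeccdbbbeecdccaade'
  #8 SA[8]=14  'beecdccaade'
  #9 SA[9]=20  'caade'
  #10 SA[10]=19  'ccaade'
  #11 SA[11]=9  'ccdbbbeecdccaade'
  #12 SA[12]=10  'cdbbbeecdccaade'
  #13 SA[13]=17  'cdccaade'
  #14 SA[14]=2  'cebebaeccdbbbeecdccaade'
  #15 SA[15]=11  'dbbbeecdccaade'
  #16 SA[16]=18  'dccaade'
  #17 SA[17]=23  'de'
  #18 SA[18]=24  'e'
  #19 SA[19]=5  'ebaeccdbbbeecdccaade'
  #20 SA[20]=3  'ebebaeccdbbbeecdccaade'
  #21 SA[21]=8  'eccdbbbeecdccaade'
  #22 SA[22]=16  'ecdccaade'
  #23 SA[23]=1  'ecebebaeccdbbbeecdccaade'
  #24 SA[24]=15  'eecdccaade'

SA = [21, 22, 7, 6, 12, 13, 4, 0, 14, 20, 19, 9, 10, 17, 2, 11, 18, 23, 24, 5, 3, 8, 16, 1, 15]
[i] adj suffixes → lcp
  [1] 21/22 → 1 ('a')
  [2] 22/7 → 1 ('a')
  [3] 7/6 → 0 ('')
  [4] 6/12 → 1 ('b')
  [5] 12/13 → 2 ('bb')
  [6] 13/4 → 1 ('b')
  [7] 4/0 → 2 ('be')
  [8] 0/14 → 2 ('be')
  [9] 14/20 → 0 ('')
  [10] 20/19 → 1 ('c')
  [11] 19/9 → 2 ('cc')
  [12] 9/10 → 1 ('c')
  [13] 10/17 → 2 ('cd')
  [14] 17/2 → 1 ('c')
  [15] 2/11 → 0 ('')
  [16] 11/18 → 1 ('d')
  [17] 18/23 → 1 ('d')
  [18] 23/24 → 0 ('')
  [19] 24/5 → 1 ('e')
  [20] 5/3 → 2 ('eb')
  [21] 3/8 → 1 ('e')
  [22] 8/16 → 2 ('ec')
  [23] 16/1 → 2 ('ec')
  [24] 1/15 → 1 ('e')

[0, 1, 1, 0, 1, 2, 1, 2, 2, 0, 1, 2, 1, 2, 1, 0, 1, 1, 0, 1, 2, 1, 2, 2, 1]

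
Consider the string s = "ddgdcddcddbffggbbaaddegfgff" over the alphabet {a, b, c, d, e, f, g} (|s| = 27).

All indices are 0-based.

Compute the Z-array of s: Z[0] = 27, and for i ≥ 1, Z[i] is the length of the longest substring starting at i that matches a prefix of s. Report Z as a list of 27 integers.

Z[0]=27
i=1: outside box; Z[1]=1 extend→box=[1,2)
i=2: outside box; Z[2]=0
i=3: outside box; Z[3]=1 extend→box=[3,4)
i=4: outside box; Z[4]=0
i=5: outside box; Z[5]=2 extend→box=[5,7)
i=6: min(r-i=1, Z[1]=1)=1; Z[6]=1
i=7: outside box; Z[7]=0
i=8: outside box; Z[8]=2 extend→box=[8,10)
i=9: min(r-i=1, Z[1]=1)=1; Z[9]=1
i=10: outside box; Z[10]=0
i=11: outside box; Z[11]=0
i=12: outside box; Z[12]=0
i=13: outside box; Z[13]=0
i=14: outside box; Z[14]=0
i=15: outside box; Z[15]=0
i=16: outside box; Z[16]=0
i=17: outside box; Z[17]=0
i=18: outside box; Z[18]=0
i=19: outside box; Z[19]=2 extend→box=[19,21)
i=20: min(r-i=1, Z[1]=1)=1; Z[20]=1
i=21: outside box; Z[21]=0
i=22: outside box; Z[22]=0
i=23: outside box; Z[23]=0
i=24: outside box; Z[24]=0
i=25: outside box; Z[25]=0
i=26: outside box; Z[26]=0

[27, 1, 0, 1, 0, 2, 1, 0, 2, 1, 0, 0, 0, 0, 0, 0, 0, 0, 0, 2, 1, 0, 0, 0, 0, 0, 0]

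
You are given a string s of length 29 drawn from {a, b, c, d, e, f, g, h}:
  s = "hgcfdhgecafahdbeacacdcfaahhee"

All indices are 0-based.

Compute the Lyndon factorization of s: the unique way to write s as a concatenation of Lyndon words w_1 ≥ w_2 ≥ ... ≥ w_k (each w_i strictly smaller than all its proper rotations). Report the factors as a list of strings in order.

emit factor 1: 'h' (i=0, period=1)
emit factor 2: 'g' (i=1, period=1)
emit factor 3: 'cfdhge' (i=2, period=6)
emit factor 4: 'c' (i=8, period=1)
emit factor 5: 'afahdbe' (i=9, period=7)
emit factor 6: 'acacdcf' (i=16, period=7)
emit factor 7: 'aahhee' (i=23, period=6)

["h", "g", "cfdhge", "c", "afahdbe", "acacdcf", "aahhee"]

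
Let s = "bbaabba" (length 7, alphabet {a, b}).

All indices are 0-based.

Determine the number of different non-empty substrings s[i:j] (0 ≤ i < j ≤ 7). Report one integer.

rank→(start, suffix):
  0 → (6, 'a')
  1 → (2, 'aabba')
  2 → (3, 'abba')
  3 → (5, 'ba')
  4 → (1, 'baabba')
  5 → (4, 'bba')
  6 → (0, 'bbaabba')

SA = [6, 2, 3, 5, 1, 4, 0]
i: (SA[i-1],SA[i]) lcp shared
  1: (6,2) 1 'a'
  2: (2,3) 1 'a'
  3: (3,5) 0 ''
  4: (5,1) 2 'ba'
  5: (1,4) 1 'b'
  6: (4,0) 3 'bba'

n(n+1)/2 = 7·8/2 = 28
Σ LCP = 0 + 1 + 1 + 0 + 2 + 1 + 3 = 8
distinct = 28 − 8 = 20

20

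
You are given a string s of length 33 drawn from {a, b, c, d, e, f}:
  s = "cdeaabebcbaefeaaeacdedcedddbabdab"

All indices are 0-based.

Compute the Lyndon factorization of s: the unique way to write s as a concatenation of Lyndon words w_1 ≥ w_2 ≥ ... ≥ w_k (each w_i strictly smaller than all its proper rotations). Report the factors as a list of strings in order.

emit factor 1: 'cde' (i=0, period=3)
emit factor 2: 'aabebcbaefeaaeacdedcedddbabdab' (i=3, period=30)

["cde", "aabebcbaefeaaeacdedcedddbabdab"]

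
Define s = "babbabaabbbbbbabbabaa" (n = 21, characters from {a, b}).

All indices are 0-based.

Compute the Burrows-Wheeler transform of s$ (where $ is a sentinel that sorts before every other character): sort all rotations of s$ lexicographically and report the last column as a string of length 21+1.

rank  rotation                last
    0  $babbabaabbbbbbabbabaa  a
    1  a$babbabaabbbbbbabbaba  a
    2  aa$babbabaabbbbbbabbab  b
    3  aabbbbbbabbabaa$babbab  b
    4  abaa$babbabaabbbbbbabb  b
    5  abaabbbbbbabbabaa$babb  b
    6  abbabaa$babbabaabbbbbb  b
    7  abbabaabbbbbbabbabaa$b  b
    8  abbbbbbabbabaa$babbaba  a
    9  baa$babbabaabbbbbbabba  a
   10  baabbbbbbabbabaa$babba  a
   11  babaa$babbabaabbbbbbab  b
   12  babaabbbbbbabbabaa$bab  b
   13  babbabaa$babbabaabbbbb  b
   14  babbabaabbbbbbabbabaa$  $
   15  bbabaa$babbabaabbbbbba  a
   16  bbabaabbbbbbabbabaa$ba  a
   17  bbabbabaa$babbabaabbbb  b
   18  bbbabbabaa$babbabaabbb  b
   19  bbbbabbabaa$babbabaabb  b
   20  bbbbbabbabaa$babbabaab  b
   21  bbbbbbabbabaa$babbabaa  a

aabbbbbbaaabbb$aabbbba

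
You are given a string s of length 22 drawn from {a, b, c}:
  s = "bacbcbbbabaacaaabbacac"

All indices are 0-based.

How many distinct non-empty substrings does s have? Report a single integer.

rank | idx | suffix
   0 |  13 | aaabbacac
   1 |  14 | aabbacac
   2 |  10 | aacaaabbacac
   3 |   8 | abaacaaabbacac
   4 |  15 | abbacac
   5 |  20 | ac
   6 |  11 | acaaabbacac
   7 |  18 | acac
   8 |   1 | acbcbbbabaacaaabbacac
   9 |   9 | baacaaabbacac
  10 |   7 | babaacaaabbacac
  11 |  17 | bacac
  12 |   0 | bacbcbbbabaacaaabbacac
  13 |   6 | bbabaacaaabbacac
  14 |  16 | bbacac
  15 |   5 | bbbabaacaaabbacac
  16 |   3 | bcbbbabaacaaabbacac
  17 |  21 | c
  18 |  12 | caaabbacac
  19 |  19 | cac
  20 |   4 | cbbbabaacaaabbacac
  21 |   2 | cbcbbbabaacaaabbacac

SA = [13, 14, 10, 8, 15, 20, 11, 18, 1, 9, 7, 17, 0, 6, 16, 5, 3, 21, 12, 19, 4, 2]
i: (SA[i-1],SA[i]) lcp shared
  1: (13,14) 2 'aa'
  2: (14,10) 2 'aa'
  3: (10,8) 1 'a'
  4: (8,15) 2 'ab'
  5: (15,20) 1 'a'
  6: (20,11) 2 'ac'
  7: (11,18) 3 'aca'
  8: (18,1) 2 'ac'
  9: (1,9) 0 ''
  10: (9,7) 2 'ba'
  11: (7,17) 2 'ba'
  12: (17,0) 3 'bac'
  13: (0,6) 1 'b'
  14: (6,16) 3 'bba'
  15: (16,5) 2 'bb'
  16: (5,3) 1 'b'
  17: (3,21) 0 ''
  18: (21,12) 1 'c'
  19: (12,19) 2 'ca'
  20: (19,4) 1 'c'
  21: (4,2) 2 'cb'

n(n+1)/2 = 22·23/2 = 253
Σ LCP = 0 + 2 + 2 + 1 + 2 + 1 + 2 + 3 + 2 + 0 + 2 + 2 + 3 + 1 + 3 + 2 + 1 + 0 + 1 + 2 + 1 + 2 = 35
distinct = 253 − 35 = 218

218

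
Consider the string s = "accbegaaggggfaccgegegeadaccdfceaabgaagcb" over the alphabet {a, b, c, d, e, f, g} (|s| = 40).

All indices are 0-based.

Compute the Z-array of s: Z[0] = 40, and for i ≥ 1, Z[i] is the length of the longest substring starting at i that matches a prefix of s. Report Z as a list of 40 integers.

[40, 0, 0, 0, 0, 0, 1, 1, 0, 0, 0, 0, 0, 3, 0, 0, 0, 0, 0, 0, 0, 0, 1, 0, 3, 0, 0, 0, 0, 0, 0, 1, 1, 0, 0, 1, 1, 0, 0, 0]

Z[0]=40
i=1: outside box; Z[1]=0
i=2: outside box; Z[2]=0
i=3: outside box; Z[3]=0
i=4: outside box; Z[4]=0
i=5: outside box; Z[5]=0
i=6: outside box; Z[6]=1 grow→box=[6,7)
i=7: outside box; Z[7]=1 grow→box=[7,8)
i=8: outside box; Z[8]=0
i=9: outside box; Z[9]=0
i=10: outside box; Z[10]=0
i=11: outside box; Z[11]=0
i=12: outside box; Z[12]=0
i=13: outside box; Z[13]=3 grow→box=[13,16)
i=14: min(r-i=2, Z[1]=0)=0; Z[14]=0
i=15: min(r-i=1, Z[2]=0)=0; Z[15]=0
i=16: outside box; Z[16]=0
i=17: outside box; Z[17]=0
i=18: outside box; Z[18]=0
i=19: outside box; Z[19]=0
i=20: outside box; Z[20]=0
i=21: outside box; Z[21]=0
i=22: outside box; Z[22]=1 grow→box=[22,23)
i=23: outside box; Z[23]=0
i=24: outside box; Z[24]=3 grow→box=[24,27)
i=25: min(r-i=2, Z[1]=0)=0; Z[25]=0
i=26: min(r-i=1, Z[2]=0)=0; Z[26]=0
i=27: outside box; Z[27]=0
i=28: outside box; Z[28]=0
i=29: outside box; Z[29]=0
i=30: outside box; Z[30]=0
i=31: outside box; Z[31]=1 grow→box=[31,32)
i=32: outside box; Z[32]=1 grow→box=[32,33)
i=33: outside box; Z[33]=0
i=34: outside box; Z[34]=0
i=35: outside box; Z[35]=1 grow→box=[35,36)
i=36: outside box; Z[36]=1 grow→box=[36,37)
i=37: outside box; Z[37]=0
i=38: outside box; Z[38]=0
i=39: outside box; Z[39]=0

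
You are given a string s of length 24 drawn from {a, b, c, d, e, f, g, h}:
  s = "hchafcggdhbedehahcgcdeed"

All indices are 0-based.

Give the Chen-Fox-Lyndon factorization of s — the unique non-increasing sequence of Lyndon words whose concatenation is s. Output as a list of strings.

["h", "ch", "afcggdhbedehahcgcdeed"]

emit factor 1: 'h' (i=0, period=1)
emit factor 2: 'ch' (i=1, period=2)
emit factor 3: 'afcggdhbedehahcgcdeed' (i=3, period=21)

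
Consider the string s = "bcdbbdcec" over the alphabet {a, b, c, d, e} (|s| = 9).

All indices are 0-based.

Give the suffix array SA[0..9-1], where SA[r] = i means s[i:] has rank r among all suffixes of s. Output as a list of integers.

sorted suffixes:
  #0 SA[0]=3  'bbdcec'
  #1 SA[1]=0  'bcdbbdcec'
  #2 SA[2]=4  'bdcec'
  #3 SA[3]=8  'c'
  #4 SA[4]=1  'cdbbdcec'
  #5 SA[5]=6  'cec'
  #6 SA[6]=2  'dbbdcec'
  #7 SA[7]=5  'dcec'
  #8 SA[8]=7  'ec'

[3, 0, 4, 8, 1, 6, 2, 5, 7]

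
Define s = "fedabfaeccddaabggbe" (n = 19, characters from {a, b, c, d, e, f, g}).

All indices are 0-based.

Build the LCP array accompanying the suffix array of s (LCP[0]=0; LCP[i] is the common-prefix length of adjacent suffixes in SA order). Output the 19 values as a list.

rank | idx | suffix
   0 |  12 | aabggbe
   1 |   3 | abfaeccddaabggbe
   2 |  13 | abggbe
   3 |   6 | aeccddaabggbe
   4 |  17 | be
   5 |   4 | bfaeccddaabggbe
   6 |  14 | bggbe
   7 |   8 | ccddaabggbe
   8 |   9 | cddaabggbe
   9 |  11 | daabggbe
  10 |   2 | dabfaeccddaabggbe
  11 |  10 | ddaabggbe
  12 |  18 | e
  13 |   7 | eccddaabggbe
  14 |   1 | edabfaeccddaabggbe
  15 |   5 | faeccddaabggbe
  16 |   0 | fedabfaeccddaabggbe
  17 |  16 | gbe
  18 |  15 | ggbe

SA = [12, 3, 13, 6, 17, 4, 14, 8, 9, 11, 2, 10, 18, 7, 1, 5, 0, 16, 15]
i: (SA[i-1],SA[i]) lcp shared
  1: (12,3) 1 'a'
  2: (3,13) 2 'ab'
  3: (13,6) 1 'a'
  4: (6,17) 0 ''
  5: (17,4) 1 'b'
  6: (4,14) 1 'b'
  7: (14,8) 0 ''
  8: (8,9) 1 'c'
  9: (9,11) 0 ''
  10: (11,2) 2 'da'
  11: (2,10) 1 'd'
  12: (10,18) 0 ''
  13: (18,7) 1 'e'
  14: (7,1) 1 'e'
  15: (1,5) 0 ''
  16: (5,0) 1 'f'
  17: (0,16) 0 ''
  18: (16,15) 1 'g'

[0, 1, 2, 1, 0, 1, 1, 0, 1, 0, 2, 1, 0, 1, 1, 0, 1, 0, 1]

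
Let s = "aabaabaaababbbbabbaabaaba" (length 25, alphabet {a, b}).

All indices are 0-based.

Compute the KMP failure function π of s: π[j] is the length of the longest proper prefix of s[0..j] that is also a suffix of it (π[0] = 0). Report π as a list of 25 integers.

[0, 1, 0, 1, 2, 3, 4, 5, 2, 3, 4, 0, 0, 0, 0, 1, 0, 0, 1, 2, 3, 4, 5, 6, 7]

π[0] = 0
j=1 s[j]='a': π[1]=1 (border 'a')
j=2 s[j]='b': k: 1→0; π[2]=0 (border '')
j=3 s[j]='a': π[3]=1 (border 'a')
j=4 s[j]='a': π[4]=2 (border 'aa')
j=5 s[j]='b': π[5]=3 (border 'aab')
j=6 s[j]='a': π[6]=4 (border 'aaba')
j=7 s[j]='a': π[7]=5 (border 'aabaa')
j=8 s[j]='a': k: 5→2→1; π[8]=2 (border 'aa')
j=9 s[j]='b': π[9]=3 (border 'aab')
j=10 s[j]='a': π[10]=4 (border 'aaba')
j=11 s[j]='b': k: 4→1→0; π[11]=0 (border '')
j=12 s[j]='b': π[12]=0 (border '')
j=13 s[j]='b': π[13]=0 (border '')
j=14 s[j]='b': π[14]=0 (border '')
j=15 s[j]='a': π[15]=1 (border 'a')
j=16 s[j]='b': k: 1→0; π[16]=0 (border '')
j=17 s[j]='b': π[17]=0 (border '')
j=18 s[j]='a': π[18]=1 (border 'a')
j=19 s[j]='a': π[19]=2 (border 'aa')
j=20 s[j]='b': π[20]=3 (border 'aab')
j=21 s[j]='a': π[21]=4 (border 'aaba')
j=22 s[j]='a': π[22]=5 (border 'aabaa')
j=23 s[j]='b': π[23]=6 (border 'aabaab')
j=24 s[j]='a': π[24]=7 (border 'aabaaba')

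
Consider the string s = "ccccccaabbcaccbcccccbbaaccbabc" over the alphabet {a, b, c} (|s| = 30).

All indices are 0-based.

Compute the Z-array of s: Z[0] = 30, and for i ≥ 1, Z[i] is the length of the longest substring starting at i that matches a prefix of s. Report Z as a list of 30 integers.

[30, 5, 4, 3, 2, 1, 0, 0, 0, 0, 1, 0, 2, 1, 0, 5, 4, 3, 2, 1, 0, 0, 0, 0, 2, 1, 0, 0, 0, 1]

Z[0]=30
i=1: outside box; Z[1]=5 scan→box=[1,6)
i=2: min(r-i=4, Z[1]=5)=4; Z[2]=4
i=3: min(r-i=3, Z[2]=4)=3; Z[3]=3
i=4: min(r-i=2, Z[3]=3)=2; Z[4]=2
i=5: min(r-i=1, Z[4]=2)=1; Z[5]=1
i=6: outside box; Z[6]=0
i=7: outside box; Z[7]=0
i=8: outside box; Z[8]=0
i=9: outside box; Z[9]=0
i=10: outside box; Z[10]=1 scan→box=[10,11)
i=11: outside box; Z[11]=0
i=12: outside box; Z[12]=2 scan→box=[12,14)
i=13: min(r-i=1, Z[1]=5)=1; Z[13]=1
i=14: outside box; Z[14]=0
i=15: outside box; Z[15]=5 scan→box=[15,20)
i=16: min(r-i=4, Z[1]=5)=4; Z[16]=4
i=17: min(r-i=3, Z[2]=4)=3; Z[17]=3
i=18: min(r-i=2, Z[3]=3)=2; Z[18]=2
i=19: min(r-i=1, Z[4]=2)=1; Z[19]=1
i=20: outside box; Z[20]=0
i=21: outside box; Z[21]=0
i=22: outside box; Z[22]=0
i=23: outside box; Z[23]=0
i=24: outside box; Z[24]=2 scan→box=[24,26)
i=25: min(r-i=1, Z[1]=5)=1; Z[25]=1
i=26: outside box; Z[26]=0
i=27: outside box; Z[27]=0
i=28: outside box; Z[28]=0
i=29: outside box; Z[29]=1 scan→box=[29,30)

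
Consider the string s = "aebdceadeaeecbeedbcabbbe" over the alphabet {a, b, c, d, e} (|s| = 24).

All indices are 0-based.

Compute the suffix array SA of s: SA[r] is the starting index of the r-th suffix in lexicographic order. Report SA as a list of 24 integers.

[19, 6, 0, 9, 20, 21, 17, 2, 22, 13, 18, 12, 4, 16, 3, 7, 23, 5, 8, 1, 11, 15, 10, 14]

rank | idx | suffix
   0 |  19 | abbbe
   1 |   6 | adeaeecbeedbcabbbe
   2 |   0 | aebdceadeaeecbeedbcabbbe
   3 |   9 | aeecbeedbcabbbe
   4 |  20 | bbbe
   5 |  21 | bbe
   6 |  17 | bcabbbe
   7 |   2 | bdceadeaeecbeedbcabbbe
   8 |  22 | be
   9 |  13 | beedbcabbbe
  10 |  18 | cabbbe
  11 |  12 | cbeedbcabbbe
  12 |   4 | ceadeaeecbeedbcabbbe
  13 |  16 | dbcabbbe
  14 |   3 | dceadeaeecbeedbcabbbe
  15 |   7 | deaeecbeedbcabbbe
  16 |  23 | e
  17 |   5 | eadeaeecbeedbcabbbe
  18 |   8 | eaeecbeedbcabbbe
  19 |   1 | ebdceadeaeecbeedbcabbbe
  20 |  11 | ecbeedbcabbbe
  21 |  15 | edbcabbbe
  22 |  10 | eecbeedbcabbbe
  23 |  14 | eedbcabbbe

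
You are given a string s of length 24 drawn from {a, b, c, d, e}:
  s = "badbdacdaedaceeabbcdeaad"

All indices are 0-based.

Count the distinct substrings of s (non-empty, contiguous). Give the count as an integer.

274

rank→(start, suffix):
  0 → (21, 'aad')
  1 → (15, 'abbcdeaad')
  2 → (5, 'acdaedaceeabbcdeaad')
  3 → (11, 'aceeabbcdeaad')
  4 → (22, 'ad')
  5 → (1, 'adbdacdaedaceeabbcdeaad')
  6 → (8, 'aedaceeabbcdeaad')
  7 → (0, 'badbdacdaedaceeabbcdeaad')
  8 → (16, 'bbcdeaad')
  9 → (17, 'bcdeaad')
  10 → (3, 'bdacdaedaceeabbcdeaad')
  11 → (6, 'cdaedaceeabbcdeaad')
  12 → (18, 'cdeaad')
  13 → (12, 'ceeabbcdeaad')
  14 → (23, 'd')
  15 → (4, 'dacdaedaceeabbcdeaad')
  16 → (10, 'daceeabbcdeaad')
  17 → (7, 'daedaceeabbcdeaad')
  18 → (2, 'dbdacdaedaceeabbcdeaad')
  19 → (19, 'deaad')
  20 → (20, 'eaad')
  21 → (14, 'eabbcdeaad')
  22 → (9, 'edaceeabbcdeaad')
  23 → (13, 'eeabbcdeaad')

SA = [21, 15, 5, 11, 22, 1, 8, 0, 16, 17, 3, 6, 18, 12, 23, 4, 10, 7, 2, 19, 20, 14, 9, 13]
[i] adj suffixes → lcp
  [1] 21/15 → 1 ('a')
  [2] 15/5 → 1 ('a')
  [3] 5/11 → 2 ('ac')
  [4] 11/22 → 1 ('a')
  [5] 22/1 → 2 ('ad')
  [6] 1/8 → 1 ('a')
  [7] 8/0 → 0 ('')
  [8] 0/16 → 1 ('b')
  [9] 16/17 → 1 ('b')
  [10] 17/3 → 1 ('b')
  [11] 3/6 → 0 ('')
  [12] 6/18 → 2 ('cd')
  [13] 18/12 → 1 ('c')
  [14] 12/23 → 0 ('')
  [15] 23/4 → 1 ('d')
  [16] 4/10 → 3 ('dac')
  [17] 10/7 → 2 ('da')
  [18] 7/2 → 1 ('d')
  [19] 2/19 → 1 ('d')
  [20] 19/20 → 0 ('')
  [21] 20/14 → 2 ('ea')
  [22] 14/9 → 1 ('e')
  [23] 9/13 → 1 ('e')

n(n+1)/2 = 24·25/2 = 300
Σ LCP = 0 + 1 + 1 + 2 + 1 + 2 + 1 + 0 + 1 + 1 + 1 + 0 + 2 + 1 + 0 + 1 + 3 + 2 + 1 + 1 + 0 + 2 + 1 + 1 = 26
distinct = 300 − 26 = 274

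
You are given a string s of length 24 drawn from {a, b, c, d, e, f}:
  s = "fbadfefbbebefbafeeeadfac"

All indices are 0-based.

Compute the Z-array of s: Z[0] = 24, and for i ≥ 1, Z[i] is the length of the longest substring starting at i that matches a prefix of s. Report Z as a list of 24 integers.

Z[0]=24
i=1: outside box; Z[1]=0
i=2: outside box; Z[2]=0
i=3: outside box; Z[3]=0
i=4: outside box; Z[4]=1 grow→box=[4,5)
i=5: outside box; Z[5]=0
i=6: outside box; Z[6]=2 grow→box=[6,8)
i=7: min(r-i=1, Z[1]=0)=0; Z[7]=0
i=8: outside box; Z[8]=0
i=9: outside box; Z[9]=0
i=10: outside box; Z[10]=0
i=11: outside box; Z[11]=0
i=12: outside box; Z[12]=3 grow→box=[12,15)
i=13: min(r-i=2, Z[1]=0)=0; Z[13]=0
i=14: min(r-i=1, Z[2]=0)=0; Z[14]=0
i=15: outside box; Z[15]=1 grow→box=[15,16)
i=16: outside box; Z[16]=0
i=17: outside box; Z[17]=0
i=18: outside box; Z[18]=0
i=19: outside box; Z[19]=0
i=20: outside box; Z[20]=0
i=21: outside box; Z[21]=1 grow→box=[21,22)
i=22: outside box; Z[22]=0
i=23: outside box; Z[23]=0

[24, 0, 0, 0, 1, 0, 2, 0, 0, 0, 0, 0, 3, 0, 0, 1, 0, 0, 0, 0, 0, 1, 0, 0]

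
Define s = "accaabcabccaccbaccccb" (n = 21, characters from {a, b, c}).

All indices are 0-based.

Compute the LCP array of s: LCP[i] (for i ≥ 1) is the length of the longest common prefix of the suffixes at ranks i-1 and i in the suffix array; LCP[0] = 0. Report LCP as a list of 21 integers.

[0, 1, 3, 1, 3, 3, 0, 1, 1, 2, 0, 2, 2, 1, 2, 1, 3, 2, 3, 2, 3]

rank | idx | suffix
   0 |   3 | aabcabccaccbaccccb
   1 |   4 | abcabccaccbaccccb
   2 |   7 | abccaccbaccccb
   3 |   0 | accaabcabccaccbaccccb
   4 |  11 | accbaccccb
   5 |  15 | accccb
   6 |  20 | b
   7 |  14 | baccccb
   8 |   5 | bcabccaccbaccccb
   9 |   8 | bccaccbaccccb
  10 |   2 | caabcabccaccbaccccb
  11 |   6 | cabccaccbaccccb
  12 |  10 | caccbaccccb
  13 |  19 | cb
  14 |  13 | cbaccccb
  15 |   1 | ccaabcabccaccbaccccb
  16 |   9 | ccaccbaccccb
  17 |  18 | ccb
  18 |  12 | ccbaccccb
  19 |  17 | cccb
  20 |  16 | ccccb

SA = [3, 4, 7, 0, 11, 15, 20, 14, 5, 8, 2, 6, 10, 19, 13, 1, 9, 18, 12, 17, 16]
rank  pair      lcp
   1  s[3:],s[4:]  1  'a'
   2  s[4:],s[7:]  3  'abc'
   3  s[7:],s[0:]  1  'a'
   4  s[0:],s[11:]  3  'acc'
   5  s[11:],s[15:]  3  'acc'
   6  s[15:],s[20:]  0  ''
   7  s[20:],s[14:]  1  'b'
   8  s[14:],s[5:]  1  'b'
   9  s[5:],s[8:]  2  'bc'
  10  s[8:],s[2:]  0  ''
  11  s[2:],s[6:]  2  'ca'
  12  s[6:],s[10:]  2  'ca'
  13  s[10:],s[19:]  1  'c'
  14  s[19:],s[13:]  2  'cb'
  15  s[13:],s[1:]  1  'c'
  16  s[1:],s[9:]  3  'cca'
  17  s[9:],s[18:]  2  'cc'
  18  s[18:],s[12:]  3  'ccb'
  19  s[12:],s[17:]  2  'cc'
  20  s[17:],s[16:]  3  'ccc'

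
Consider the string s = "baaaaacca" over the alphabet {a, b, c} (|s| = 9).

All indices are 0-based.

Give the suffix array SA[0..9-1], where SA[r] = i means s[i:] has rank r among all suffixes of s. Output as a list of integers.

[8, 1, 2, 3, 4, 5, 0, 7, 6]

rank | idx | suffix
   0 |   8 | a
   1 |   1 | aaaaacca
   2 |   2 | aaaacca
   3 |   3 | aaacca
   4 |   4 | aacca
   5 |   5 | acca
   6 |   0 | baaaaacca
   7 |   7 | ca
   8 |   6 | cca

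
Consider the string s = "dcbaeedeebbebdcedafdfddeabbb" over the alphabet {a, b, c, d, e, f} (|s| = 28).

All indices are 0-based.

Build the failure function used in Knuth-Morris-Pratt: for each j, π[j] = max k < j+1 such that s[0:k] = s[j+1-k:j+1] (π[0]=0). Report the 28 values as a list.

[0, 0, 0, 0, 0, 0, 1, 0, 0, 0, 0, 0, 0, 1, 2, 0, 1, 0, 0, 1, 0, 1, 1, 0, 0, 0, 0, 0]

π[0] = 0
j=1 s[j]='c': π[1]=0 (border '')
j=2 s[j]='b': π[2]=0 (border '')
j=3 s[j]='a': π[3]=0 (border '')
j=4 s[j]='e': π[4]=0 (border '')
j=5 s[j]='e': π[5]=0 (border '')
j=6 s[j]='d': π[6]=1 (border 'd')
j=7 s[j]='e': k: 1→0; π[7]=0 (border '')
j=8 s[j]='e': π[8]=0 (border '')
j=9 s[j]='b': π[9]=0 (border '')
j=10 s[j]='b': π[10]=0 (border '')
j=11 s[j]='e': π[11]=0 (border '')
j=12 s[j]='b': π[12]=0 (border '')
j=13 s[j]='d': π[13]=1 (border 'd')
j=14 s[j]='c': π[14]=2 (border 'dc')
j=15 s[j]='e': k: 2→0; π[15]=0 (border '')
j=16 s[j]='d': π[16]=1 (border 'd')
j=17 s[j]='a': k: 1→0; π[17]=0 (border '')
j=18 s[j]='f': π[18]=0 (border '')
j=19 s[j]='d': π[19]=1 (border 'd')
j=20 s[j]='f': k: 1→0; π[20]=0 (border '')
j=21 s[j]='d': π[21]=1 (border 'd')
j=22 s[j]='d': k: 1→0; π[22]=1 (border 'd')
j=23 s[j]='e': k: 1→0; π[23]=0 (border '')
j=24 s[j]='a': π[24]=0 (border '')
j=25 s[j]='b': π[25]=0 (border '')
j=26 s[j]='b': π[26]=0 (border '')
j=27 s[j]='b': π[27]=0 (border '')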